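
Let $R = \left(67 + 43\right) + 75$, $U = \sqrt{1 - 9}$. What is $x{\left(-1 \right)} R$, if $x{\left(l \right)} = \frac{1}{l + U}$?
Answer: $- \frac{185}{9} - \frac{370 i \sqrt{2}}{9} \approx -20.556 - 58.14 i$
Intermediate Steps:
$U = 2 i \sqrt{2}$ ($U = \sqrt{-8} = 2 i \sqrt{2} \approx 2.8284 i$)
$x{\left(l \right)} = \frac{1}{l + 2 i \sqrt{2}}$
$R = 185$ ($R = 110 + 75 = 185$)
$x{\left(-1 \right)} R = \frac{1}{-1 + 2 i \sqrt{2}} \cdot 185 = \frac{185}{-1 + 2 i \sqrt{2}}$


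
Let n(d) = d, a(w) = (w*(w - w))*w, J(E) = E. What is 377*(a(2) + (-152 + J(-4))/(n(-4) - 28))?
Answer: 14703/8 ≈ 1837.9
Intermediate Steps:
a(w) = 0 (a(w) = (w*0)*w = 0*w = 0)
377*(a(2) + (-152 + J(-4))/(n(-4) - 28)) = 377*(0 + (-152 - 4)/(-4 - 28)) = 377*(0 - 156/(-32)) = 377*(0 - 156*(-1/32)) = 377*(0 + 39/8) = 377*(39/8) = 14703/8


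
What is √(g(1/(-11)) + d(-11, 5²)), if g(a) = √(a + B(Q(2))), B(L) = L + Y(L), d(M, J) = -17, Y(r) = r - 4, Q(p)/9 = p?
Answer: √(-2057 + 33*√429)/11 ≈ 3.3692*I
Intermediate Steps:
Q(p) = 9*p
Y(r) = -4 + r
B(L) = -4 + 2*L (B(L) = L + (-4 + L) = -4 + 2*L)
g(a) = √(32 + a) (g(a) = √(a + (-4 + 2*(9*2))) = √(a + (-4 + 2*18)) = √(a + (-4 + 36)) = √(a + 32) = √(32 + a))
√(g(1/(-11)) + d(-11, 5²)) = √(√(32 + 1/(-11)) - 17) = √(√(32 - 1/11) - 17) = √(√(351/11) - 17) = √(3*√429/11 - 17) = √(-17 + 3*√429/11)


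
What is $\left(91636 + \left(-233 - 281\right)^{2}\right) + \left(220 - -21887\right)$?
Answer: $377939$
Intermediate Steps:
$\left(91636 + \left(-233 - 281\right)^{2}\right) + \left(220 - -21887\right) = \left(91636 + \left(-514\right)^{2}\right) + \left(220 + 21887\right) = \left(91636 + 264196\right) + 22107 = 355832 + 22107 = 377939$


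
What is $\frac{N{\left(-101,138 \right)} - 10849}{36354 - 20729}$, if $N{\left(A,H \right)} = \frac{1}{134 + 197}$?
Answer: $- \frac{3591018}{5171875} \approx -0.69434$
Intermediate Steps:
$N{\left(A,H \right)} = \frac{1}{331}$
$\frac{N{\left(-101,138 \right)} - 10849}{36354 - 20729} = \frac{\frac{1}{331} - 10849}{36354 - 20729} = - \frac{3591018}{331 \cdot 15625} = \left(- \frac{3591018}{331}\right) \frac{1}{15625} = - \frac{3591018}{5171875}$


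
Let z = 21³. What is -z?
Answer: -9261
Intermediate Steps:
z = 9261
-z = -1*9261 = -9261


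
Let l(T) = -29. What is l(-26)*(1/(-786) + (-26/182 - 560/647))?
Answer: 104231539/3559794 ≈ 29.280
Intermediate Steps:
l(-26)*(1/(-786) + (-26/182 - 560/647)) = -29*(1/(-786) + (-26/182 - 560/647)) = -29*(-1/786 + (-26*1/182 - 560*1/647)) = -29*(-1/786 + (-⅐ - 560/647)) = -29*(-1/786 - 4567/4529) = -29*(-3594191/3559794) = 104231539/3559794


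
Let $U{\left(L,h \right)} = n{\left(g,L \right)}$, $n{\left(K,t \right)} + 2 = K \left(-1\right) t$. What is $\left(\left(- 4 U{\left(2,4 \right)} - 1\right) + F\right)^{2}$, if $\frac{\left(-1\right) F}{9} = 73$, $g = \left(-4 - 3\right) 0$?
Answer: $422500$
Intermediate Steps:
$g = 0$ ($g = \left(-7\right) 0 = 0$)
$n{\left(K,t \right)} = -2 - K t$ ($n{\left(K,t \right)} = -2 + K \left(-1\right) t = -2 + - K t = -2 - K t$)
$U{\left(L,h \right)} = -2$ ($U{\left(L,h \right)} = -2 - 0 L = -2 + 0 = -2$)
$F = -657$ ($F = \left(-9\right) 73 = -657$)
$\left(\left(- 4 U{\left(2,4 \right)} - 1\right) + F\right)^{2} = \left(\left(\left(-4\right) \left(-2\right) - 1\right) - 657\right)^{2} = \left(\left(8 - 1\right) - 657\right)^{2} = \left(7 - 657\right)^{2} = \left(-650\right)^{2} = 422500$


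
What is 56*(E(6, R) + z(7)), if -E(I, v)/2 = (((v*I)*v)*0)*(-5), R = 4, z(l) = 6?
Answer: 336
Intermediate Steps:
E(I, v) = 0 (E(I, v) = -2*((v*I)*v)*0*(-5) = -2*((I*v)*v)*0*(-5) = -2*(I*v²)*0*(-5) = -0*(-5) = -2*0 = 0)
56*(E(6, R) + z(7)) = 56*(0 + 6) = 56*6 = 336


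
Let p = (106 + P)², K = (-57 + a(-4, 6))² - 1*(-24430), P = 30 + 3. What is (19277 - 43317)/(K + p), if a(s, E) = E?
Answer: -3005/5794 ≈ -0.51864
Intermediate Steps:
P = 33
K = 27031 (K = (-57 + 6)² - 1*(-24430) = (-51)² + 24430 = 2601 + 24430 = 27031)
p = 19321 (p = (106 + 33)² = 139² = 19321)
(19277 - 43317)/(K + p) = (19277 - 43317)/(27031 + 19321) = -24040/46352 = -24040*1/46352 = -3005/5794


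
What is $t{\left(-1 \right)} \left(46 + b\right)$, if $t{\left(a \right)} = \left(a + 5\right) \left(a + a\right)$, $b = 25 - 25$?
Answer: $-368$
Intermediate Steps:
$b = 0$ ($b = 25 - 25 = 0$)
$t{\left(a \right)} = 2 a \left(5 + a\right)$ ($t{\left(a \right)} = \left(5 + a\right) 2 a = 2 a \left(5 + a\right)$)
$t{\left(-1 \right)} \left(46 + b\right) = 2 \left(-1\right) \left(5 - 1\right) \left(46 + 0\right) = 2 \left(-1\right) 4 \cdot 46 = \left(-8\right) 46 = -368$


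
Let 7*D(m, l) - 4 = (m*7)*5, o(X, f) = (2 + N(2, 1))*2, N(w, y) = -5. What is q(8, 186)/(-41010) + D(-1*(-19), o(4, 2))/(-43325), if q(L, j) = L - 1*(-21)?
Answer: -7246133/2487461550 ≈ -0.0029131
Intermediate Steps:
q(L, j) = 21 + L (q(L, j) = L + 21 = 21 + L)
o(X, f) = -6 (o(X, f) = (2 - 5)*2 = -3*2 = -6)
D(m, l) = 4/7 + 5*m (D(m, l) = 4/7 + ((m*7)*5)/7 = 4/7 + ((7*m)*5)/7 = 4/7 + (35*m)/7 = 4/7 + 5*m)
q(8, 186)/(-41010) + D(-1*(-19), o(4, 2))/(-43325) = (21 + 8)/(-41010) + (4/7 + 5*(-1*(-19)))/(-43325) = 29*(-1/41010) + (4/7 + 5*19)*(-1/43325) = -29/41010 + (4/7 + 95)*(-1/43325) = -29/41010 + (669/7)*(-1/43325) = -29/41010 - 669/303275 = -7246133/2487461550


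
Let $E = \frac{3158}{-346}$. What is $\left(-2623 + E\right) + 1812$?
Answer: $- \frac{141882}{173} \approx -820.13$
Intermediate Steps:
$E = - \frac{1579}{173}$ ($E = 3158 \left(- \frac{1}{346}\right) = - \frac{1579}{173} \approx -9.1272$)
$\left(-2623 + E\right) + 1812 = \left(-2623 - \frac{1579}{173}\right) + 1812 = - \frac{455358}{173} + 1812 = - \frac{141882}{173}$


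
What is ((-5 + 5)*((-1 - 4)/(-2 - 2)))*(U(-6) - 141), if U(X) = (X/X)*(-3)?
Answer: 0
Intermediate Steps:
U(X) = -3 (U(X) = 1*(-3) = -3)
((-5 + 5)*((-1 - 4)/(-2 - 2)))*(U(-6) - 141) = ((-5 + 5)*((-1 - 4)/(-2 - 2)))*(-3 - 141) = (0*(-5/(-4)))*(-144) = (0*(-5*(-¼)))*(-144) = (0*(5/4))*(-144) = 0*(-144) = 0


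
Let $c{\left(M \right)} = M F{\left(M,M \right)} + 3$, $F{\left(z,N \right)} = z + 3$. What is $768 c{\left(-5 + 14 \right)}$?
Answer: $85248$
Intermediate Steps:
$F{\left(z,N \right)} = 3 + z$
$c{\left(M \right)} = 3 + M \left(3 + M\right)$ ($c{\left(M \right)} = M \left(3 + M\right) + 3 = 3 + M \left(3 + M\right)$)
$768 c{\left(-5 + 14 \right)} = 768 \left(3 + \left(-5 + 14\right) \left(3 + \left(-5 + 14\right)\right)\right) = 768 \left(3 + 9 \left(3 + 9\right)\right) = 768 \left(3 + 9 \cdot 12\right) = 768 \left(3 + 108\right) = 768 \cdot 111 = 85248$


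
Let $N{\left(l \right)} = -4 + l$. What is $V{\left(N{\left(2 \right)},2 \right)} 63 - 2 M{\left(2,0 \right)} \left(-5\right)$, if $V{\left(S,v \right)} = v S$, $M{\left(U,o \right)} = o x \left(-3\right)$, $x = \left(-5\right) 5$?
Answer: $0$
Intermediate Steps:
$x = -25$
$M{\left(U,o \right)} = 75 o$ ($M{\left(U,o \right)} = o \left(-25\right) \left(-3\right) = - 25 o \left(-3\right) = 75 o$)
$V{\left(S,v \right)} = S v$
$V{\left(N{\left(2 \right)},2 \right)} 63 - 2 M{\left(2,0 \right)} \left(-5\right) = \left(-4 + 2\right) 2 \cdot 63 - 2 \cdot 75 \cdot 0 \left(-5\right) = \left(-2\right) 2 \cdot 63 \left(-2\right) 0 \left(-5\right) = \left(-4\right) 63 \cdot 0 \left(-5\right) = \left(-252\right) 0 = 0$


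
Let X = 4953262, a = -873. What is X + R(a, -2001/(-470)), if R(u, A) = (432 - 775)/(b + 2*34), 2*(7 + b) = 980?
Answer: 2729247019/551 ≈ 4.9533e+6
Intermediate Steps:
b = 483 (b = -7 + (½)*980 = -7 + 490 = 483)
R(u, A) = -343/551 (R(u, A) = (432 - 775)/(483 + 2*34) = -343/(483 + 68) = -343/551)
X + R(a, -2001/(-470)) = 4953262 - 343/551 = 2729247019/551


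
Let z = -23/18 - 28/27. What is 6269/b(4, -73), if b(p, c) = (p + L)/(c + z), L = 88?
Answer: -25496023/4968 ≈ -5132.0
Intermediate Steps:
z = -125/54 (z = -23*1/18 - 28*1/27 = -23/18 - 28/27 = -125/54 ≈ -2.3148)
b(p, c) = (88 + p)/(-125/54 + c) (b(p, c) = (p + 88)/(c - 125/54) = (88 + p)/(-125/54 + c))
6269/b(4, -73) = 6269/((54*(88 + 4)/(-125 + 54*(-73)))) = 6269/((54*92/(-125 - 3942))) = 6269/((54*92/(-4067))) = 6269/((54*(-1/4067)*92)) = 6269/(-4968/4067) = 6269*(-4067/4968) = -25496023/4968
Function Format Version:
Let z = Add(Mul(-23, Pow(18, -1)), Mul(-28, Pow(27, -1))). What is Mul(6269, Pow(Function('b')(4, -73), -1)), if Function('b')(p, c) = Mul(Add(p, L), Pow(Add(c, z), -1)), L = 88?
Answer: Rational(-25496023, 4968) ≈ -5132.0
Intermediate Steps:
z = Rational(-125, 54) (z = Add(Mul(-23, Rational(1, 18)), Mul(-28, Rational(1, 27))) = Add(Rational(-23, 18), Rational(-28, 27)) = Rational(-125, 54) ≈ -2.3148)
Function('b')(p, c) = Mul(Pow(Add(Rational(-125, 54), c), -1), Add(88, p)) (Function('b')(p, c) = Mul(Add(p, 88), Pow(Add(c, Rational(-125, 54)), -1)) = Mul(Add(88, p), Pow(Add(Rational(-125, 54), c), -1)) = Mul(Pow(Add(Rational(-125, 54), c), -1), Add(88, p)))
Mul(6269, Pow(Function('b')(4, -73), -1)) = Mul(6269, Pow(Mul(54, Pow(Add(-125, Mul(54, -73)), -1), Add(88, 4)), -1)) = Mul(6269, Pow(Mul(54, Pow(Add(-125, -3942), -1), 92), -1)) = Mul(6269, Pow(Mul(54, Pow(-4067, -1), 92), -1)) = Mul(6269, Pow(Mul(54, Rational(-1, 4067), 92), -1)) = Mul(6269, Pow(Rational(-4968, 4067), -1)) = Mul(6269, Rational(-4067, 4968)) = Rational(-25496023, 4968)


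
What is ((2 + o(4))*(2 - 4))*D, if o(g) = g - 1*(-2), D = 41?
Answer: -656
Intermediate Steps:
o(g) = 2 + g (o(g) = g + 2 = 2 + g)
((2 + o(4))*(2 - 4))*D = ((2 + (2 + 4))*(2 - 4))*41 = ((2 + 6)*(-2))*41 = (8*(-2))*41 = -16*41 = -656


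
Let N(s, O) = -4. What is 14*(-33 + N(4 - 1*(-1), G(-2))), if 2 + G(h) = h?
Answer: -518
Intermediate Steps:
G(h) = -2 + h
14*(-33 + N(4 - 1*(-1), G(-2))) = 14*(-33 - 4) = 14*(-37) = -518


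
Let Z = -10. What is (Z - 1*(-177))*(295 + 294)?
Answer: 98363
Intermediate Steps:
(Z - 1*(-177))*(295 + 294) = (-10 - 1*(-177))*(295 + 294) = (-10 + 177)*589 = 167*589 = 98363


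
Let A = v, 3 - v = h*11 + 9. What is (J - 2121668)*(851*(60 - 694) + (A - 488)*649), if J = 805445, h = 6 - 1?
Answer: 1179118631205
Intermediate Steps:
h = 5
v = -61 (v = 3 - (5*11 + 9) = 3 - (55 + 9) = 3 - 1*64 = 3 - 64 = -61)
A = -61
(J - 2121668)*(851*(60 - 694) + (A - 488)*649) = (805445 - 2121668)*(851*(60 - 694) + (-61 - 488)*649) = -1316223*(851*(-634) - 549*649) = -1316223*(-539534 - 356301) = -1316223*(-895835) = 1179118631205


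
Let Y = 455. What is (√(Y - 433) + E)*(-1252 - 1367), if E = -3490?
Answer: 9140310 - 2619*√22 ≈ 9.1280e+6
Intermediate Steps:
(√(Y - 433) + E)*(-1252 - 1367) = (√(455 - 433) - 3490)*(-1252 - 1367) = (√22 - 3490)*(-2619) = (-3490 + √22)*(-2619) = 9140310 - 2619*√22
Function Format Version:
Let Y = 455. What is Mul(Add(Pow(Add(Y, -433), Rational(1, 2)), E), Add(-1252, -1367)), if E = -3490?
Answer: Add(9140310, Mul(-2619, Pow(22, Rational(1, 2)))) ≈ 9.1280e+6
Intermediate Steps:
Mul(Add(Pow(Add(Y, -433), Rational(1, 2)), E), Add(-1252, -1367)) = Mul(Add(Pow(Add(455, -433), Rational(1, 2)), -3490), Add(-1252, -1367)) = Mul(Add(Pow(22, Rational(1, 2)), -3490), -2619) = Mul(Add(-3490, Pow(22, Rational(1, 2))), -2619) = Add(9140310, Mul(-2619, Pow(22, Rational(1, 2))))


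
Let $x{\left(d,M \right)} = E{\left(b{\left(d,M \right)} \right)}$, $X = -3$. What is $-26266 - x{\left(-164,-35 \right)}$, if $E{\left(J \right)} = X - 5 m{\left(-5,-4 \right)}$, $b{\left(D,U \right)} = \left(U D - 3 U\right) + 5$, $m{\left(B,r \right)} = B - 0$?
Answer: $-26288$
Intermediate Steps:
$m{\left(B,r \right)} = B$ ($m{\left(B,r \right)} = B + 0 = B$)
$b{\left(D,U \right)} = 5 - 3 U + D U$ ($b{\left(D,U \right)} = \left(D U - 3 U\right) + 5 = \left(- 3 U + D U\right) + 5 = 5 - 3 U + D U$)
$E{\left(J \right)} = 22$ ($E{\left(J \right)} = -3 - -25 = -3 + 25 = 22$)
$x{\left(d,M \right)} = 22$
$-26266 - x{\left(-164,-35 \right)} = -26266 - 22 = -26288$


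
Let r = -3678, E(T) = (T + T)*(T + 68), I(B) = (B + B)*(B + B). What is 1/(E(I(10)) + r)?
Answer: 1/370722 ≈ 2.6974e-6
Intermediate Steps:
I(B) = 4*B² (I(B) = (2*B)*(2*B) = 4*B²)
E(T) = 2*T*(68 + T) (E(T) = (2*T)*(68 + T) = 2*T*(68 + T))
1/(E(I(10)) + r) = 1/(2*(4*10²)*(68 + 4*10²) - 3678) = 1/(2*(4*100)*(68 + 4*100) - 3678) = 1/(2*400*(68 + 400) - 3678) = 1/(2*400*468 - 3678) = 1/(374400 - 3678) = 1/370722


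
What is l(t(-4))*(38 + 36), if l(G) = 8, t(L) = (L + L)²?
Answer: 592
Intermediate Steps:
t(L) = 4*L² (t(L) = (2*L)² = 4*L²)
l(t(-4))*(38 + 36) = 8*(38 + 36) = 8*74 = 592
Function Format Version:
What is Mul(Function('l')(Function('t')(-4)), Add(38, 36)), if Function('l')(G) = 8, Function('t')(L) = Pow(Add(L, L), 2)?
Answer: 592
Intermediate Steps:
Function('t')(L) = Mul(4, Pow(L, 2)) (Function('t')(L) = Pow(Mul(2, L), 2) = Mul(4, Pow(L, 2)))
Mul(Function('l')(Function('t')(-4)), Add(38, 36)) = Mul(8, Add(38, 36)) = Mul(8, 74) = 592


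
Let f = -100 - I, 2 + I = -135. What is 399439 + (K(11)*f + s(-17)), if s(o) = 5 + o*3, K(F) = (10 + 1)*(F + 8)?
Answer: 407126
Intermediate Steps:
K(F) = 88 + 11*F (K(F) = 11*(8 + F) = 88 + 11*F)
I = -137 (I = -2 - 135 = -137)
s(o) = 5 + 3*o
f = 37 (f = -100 - 1*(-137) = -100 + 137 = 37)
399439 + (K(11)*f + s(-17)) = 399439 + ((88 + 11*11)*37 + (5 + 3*(-17))) = 399439 + ((88 + 121)*37 + (5 - 51)) = 399439 + (209*37 - 46) = 399439 + (7733 - 46) = 399439 + 7687 = 407126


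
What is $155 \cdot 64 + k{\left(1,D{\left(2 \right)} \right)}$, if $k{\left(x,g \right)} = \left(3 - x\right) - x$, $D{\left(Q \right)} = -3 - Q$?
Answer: $9921$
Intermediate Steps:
$k{\left(x,g \right)} = 3 - 2 x$
$155 \cdot 64 + k{\left(1,D{\left(2 \right)} \right)} = 155 \cdot 64 + \left(3 - 2\right) = 9920 + \left(3 - 2\right) = 9920 + 1 = 9921$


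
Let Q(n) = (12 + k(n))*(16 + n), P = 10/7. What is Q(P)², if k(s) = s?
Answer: 131515024/2401 ≈ 54775.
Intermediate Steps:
P = 10/7 (P = 10*(⅐) = 10/7 ≈ 1.4286)
Q(n) = (12 + n)*(16 + n)
Q(P)² = (192 + (10/7)² + 28*(10/7))² = (192 + 100/49 + 40)² = (11468/49)² = 131515024/2401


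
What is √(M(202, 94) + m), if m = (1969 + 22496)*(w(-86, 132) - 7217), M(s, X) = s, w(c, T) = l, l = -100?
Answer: I*√179010203 ≈ 13379.0*I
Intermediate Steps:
w(c, T) = -100
m = -179010405 (m = (1969 + 22496)*(-100 - 7217) = 24465*(-7317) = -179010405)
√(M(202, 94) + m) = √(202 - 179010405) = √(-179010203) = I*√179010203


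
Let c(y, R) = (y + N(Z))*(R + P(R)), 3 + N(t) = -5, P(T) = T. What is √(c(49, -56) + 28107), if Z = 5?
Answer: √23515 ≈ 153.35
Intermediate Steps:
N(t) = -8 (N(t) = -3 - 5 = -8)
c(y, R) = 2*R*(-8 + y) (c(y, R) = (y - 8)*(R + R) = (-8 + y)*(2*R) = 2*R*(-8 + y))
√(c(49, -56) + 28107) = √(2*(-56)*(-8 + 49) + 28107) = √(2*(-56)*41 + 28107) = √(-4592 + 28107) = √23515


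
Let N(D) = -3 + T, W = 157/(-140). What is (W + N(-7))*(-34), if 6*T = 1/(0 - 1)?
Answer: 30617/210 ≈ 145.80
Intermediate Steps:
T = -⅙ (T = 1/(6*(0 - 1)) = (⅙)/(-1) = (⅙)*(-1) = -⅙ ≈ -0.16667)
W = -157/140 (W = 157*(-1/140) = -157/140 ≈ -1.1214)
N(D) = -19/6 (N(D) = -3 - ⅙ = -19/6)
(W + N(-7))*(-34) = (-157/140 - 19/6)*(-34) = -1801/420*(-34) = 30617/210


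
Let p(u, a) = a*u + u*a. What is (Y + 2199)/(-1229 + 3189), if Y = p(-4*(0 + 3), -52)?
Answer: 3447/1960 ≈ 1.7587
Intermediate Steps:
p(u, a) = 2*a*u (p(u, a) = a*u + a*u = 2*a*u)
Y = 1248 (Y = 2*(-52)*(-4*(0 + 3)) = 2*(-52)*(-4*3) = 2*(-52)*(-12) = 1248)
(Y + 2199)/(-1229 + 3189) = (1248 + 2199)/(-1229 + 3189) = 3447/1960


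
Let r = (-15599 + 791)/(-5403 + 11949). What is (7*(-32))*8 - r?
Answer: -1952604/1091 ≈ -1789.7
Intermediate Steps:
r = -2468/1091 (r = -14808/6546 = -14808*1/6546 = -2468/1091 ≈ -2.2621)
(7*(-32))*8 - r = (7*(-32))*8 - 1*(-2468/1091) = -224*8 + 2468/1091 = -1792 + 2468/1091 = -1952604/1091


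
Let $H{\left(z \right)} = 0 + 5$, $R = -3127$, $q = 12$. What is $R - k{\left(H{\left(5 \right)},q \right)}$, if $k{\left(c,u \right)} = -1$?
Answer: $-3126$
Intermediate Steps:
$H{\left(z \right)} = 5$
$R - k{\left(H{\left(5 \right)},q \right)} = -3127 - -1 = -3127 + 1 = -3126$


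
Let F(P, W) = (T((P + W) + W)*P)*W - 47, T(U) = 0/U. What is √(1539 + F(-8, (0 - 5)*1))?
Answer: 2*√373 ≈ 38.626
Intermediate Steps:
T(U) = 0
F(P, W) = -47 (F(P, W) = (0*P)*W - 47 = 0*W - 47 = 0 - 47 = -47)
√(1539 + F(-8, (0 - 5)*1)) = √(1539 - 47) = √1492 = 2*√373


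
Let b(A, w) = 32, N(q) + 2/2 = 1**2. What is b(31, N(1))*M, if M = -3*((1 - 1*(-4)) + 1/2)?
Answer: -528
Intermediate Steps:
N(q) = 0 (N(q) = -1 + 1**2 = -1 + 1 = 0)
M = -33/2 (M = -3*((1 + 4) + 1*(1/2)) = -3*(5 + 1/2) = -3*11/2 = -33/2 ≈ -16.500)
b(31, N(1))*M = 32*(-33/2) = -528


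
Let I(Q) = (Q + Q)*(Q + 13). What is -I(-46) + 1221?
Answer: -1815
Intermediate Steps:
I(Q) = 2*Q*(13 + Q) (I(Q) = (2*Q)*(13 + Q) = 2*Q*(13 + Q))
-I(-46) + 1221 = -2*(-46)*(13 - 46) + 1221 = -2*(-46)*(-33) + 1221 = -1*3036 + 1221 = -3036 + 1221 = -1815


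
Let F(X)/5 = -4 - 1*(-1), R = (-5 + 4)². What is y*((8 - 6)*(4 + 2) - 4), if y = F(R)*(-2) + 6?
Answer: 288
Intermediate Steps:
R = 1 (R = (-1)² = 1)
F(X) = -15 (F(X) = 5*(-4 - 1*(-1)) = 5*(-4 + 1) = 5*(-3) = -15)
y = 36 (y = -15*(-2) + 6 = 30 + 6 = 36)
y*((8 - 6)*(4 + 2) - 4) = 36*((8 - 6)*(4 + 2) - 4) = 36*(2*6 - 4) = 36*(12 - 4) = 36*8 = 288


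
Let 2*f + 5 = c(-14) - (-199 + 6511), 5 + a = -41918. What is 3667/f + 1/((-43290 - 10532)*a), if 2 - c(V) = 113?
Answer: -2068536094672/1813001093771 ≈ -1.1409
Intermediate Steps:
a = -41923 (a = -5 - 41918 = -41923)
c(V) = -111 (c(V) = 2 - 1*113 = 2 - 113 = -111)
f = -3214 (f = -5/2 + (-111 - (-199 + 6511))/2 = -5/2 + (-111 - 1*6312)/2 = -5/2 + (-111 - 6312)/2 = -5/2 + (½)*(-6423) = -5/2 - 6423/2 = -3214)
3667/f + 1/((-43290 - 10532)*a) = 3667/(-3214) + 1/(-43290 - 10532*(-41923)) = 3667*(-1/3214) - 1/41923/(-53822) = -3667/3214 - 1/53822*(-1/41923) = -3667/3214 + 1/2256379706 = -2068536094672/1813001093771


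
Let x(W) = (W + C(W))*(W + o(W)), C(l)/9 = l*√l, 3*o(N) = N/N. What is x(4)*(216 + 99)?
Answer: 103740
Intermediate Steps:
o(N) = ⅓ (o(N) = (N/N)/3 = (⅓)*1 = ⅓)
C(l) = 9*l^(3/2) (C(l) = 9*(l*√l) = 9*l^(3/2))
x(W) = (⅓ + W)*(W + 9*W^(3/2)) (x(W) = (W + 9*W^(3/2))*(W + ⅓) = (W + 9*W^(3/2))*(⅓ + W) = (⅓ + W)*(W + 9*W^(3/2)))
x(4)*(216 + 99) = (4² + 3*4^(3/2) + 9*4^(5/2) + (⅓)*4)*(216 + 99) = (16 + 3*8 + 9*32 + 4/3)*315 = (16 + 24 + 288 + 4/3)*315 = (988/3)*315 = 103740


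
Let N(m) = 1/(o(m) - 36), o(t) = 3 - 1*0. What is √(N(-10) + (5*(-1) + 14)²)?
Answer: 4*√5511/33 ≈ 8.9983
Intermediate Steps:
o(t) = 3 (o(t) = 3 + 0 = 3)
N(m) = -1/33 (N(m) = 1/(3 - 36) = 1/(-33) = -1/33)
√(N(-10) + (5*(-1) + 14)²) = √(-1/33 + (5*(-1) + 14)²) = √(-1/33 + (-5 + 14)²) = √(-1/33 + 9²) = √(-1/33 + 81) = √(2672/33) = 4*√5511/33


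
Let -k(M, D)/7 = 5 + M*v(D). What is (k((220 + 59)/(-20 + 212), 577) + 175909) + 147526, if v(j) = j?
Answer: 20321973/64 ≈ 3.1753e+5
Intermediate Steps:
k(M, D) = -35 - 7*D*M (k(M, D) = -7*(5 + M*D) = -7*(5 + D*M) = -35 - 7*D*M)
(k((220 + 59)/(-20 + 212), 577) + 175909) + 147526 = ((-35 - 7*577*(220 + 59)/(-20 + 212)) + 175909) + 147526 = ((-35 - 7*577*279/192) + 175909) + 147526 = ((-35 - 7*577*279*(1/192)) + 175909) + 147526 = ((-35 - 7*577*93/64) + 175909) + 147526 = ((-35 - 375627/64) + 175909) + 147526 = (-377867/64 + 175909) + 147526 = 10880309/64 + 147526 = 20321973/64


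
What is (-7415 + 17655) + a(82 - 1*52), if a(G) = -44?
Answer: 10196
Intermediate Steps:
(-7415 + 17655) + a(82 - 1*52) = (-7415 + 17655) - 44 = 10240 - 44 = 10196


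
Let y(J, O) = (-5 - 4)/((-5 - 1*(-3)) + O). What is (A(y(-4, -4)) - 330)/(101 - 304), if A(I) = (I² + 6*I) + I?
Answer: 1269/812 ≈ 1.5628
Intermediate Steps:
y(J, O) = -9/(-2 + O) (y(J, O) = -9/((-5 + 3) + O) = -9/(-2 + O))
A(I) = I² + 7*I
(A(y(-4, -4)) - 330)/(101 - 304) = ((-9/(-2 - 4))*(7 - 9/(-2 - 4)) - 330)/(101 - 304) = ((-9/(-6))*(7 - 9/(-6)) - 330)/(-203) = ((-9*(-⅙))*(7 - 9*(-⅙)) - 330)*(-1/203) = (3*(7 + 3/2)/2 - 330)*(-1/203) = ((3/2)*(17/2) - 330)*(-1/203) = (51/4 - 330)*(-1/203) = -1269/4*(-1/203) = 1269/812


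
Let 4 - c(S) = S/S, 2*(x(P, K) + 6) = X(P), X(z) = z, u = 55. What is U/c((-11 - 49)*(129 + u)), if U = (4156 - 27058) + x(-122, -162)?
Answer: -22969/3 ≈ -7656.3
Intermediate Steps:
x(P, K) = -6 + P/2
c(S) = 3 (c(S) = 4 - S/S = 4 - 1*1 = 4 - 1 = 3)
U = -22969 (U = (4156 - 27058) + (-6 + (½)*(-122)) = -22902 + (-6 - 61) = -22902 - 67 = -22969)
U/c((-11 - 49)*(129 + u)) = -22969/3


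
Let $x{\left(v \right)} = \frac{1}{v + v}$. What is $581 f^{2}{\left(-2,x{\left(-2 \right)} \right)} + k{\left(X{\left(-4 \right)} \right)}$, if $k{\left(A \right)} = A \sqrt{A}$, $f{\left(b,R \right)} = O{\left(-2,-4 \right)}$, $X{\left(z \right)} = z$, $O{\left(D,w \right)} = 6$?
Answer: $20916 - 8 i \approx 20916.0 - 8.0 i$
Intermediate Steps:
$x{\left(v \right)} = \frac{1}{2 v}$
$f{\left(b,R \right)} = 6$
$k{\left(A \right)} = A^{\frac{3}{2}}$
$581 f^{2}{\left(-2,x{\left(-2 \right)} \right)} + k{\left(X{\left(-4 \right)} \right)} = 581 \cdot 6^{2} + \left(-4\right)^{\frac{3}{2}} = 581 \cdot 36 - 8 i = 20916 - 8 i$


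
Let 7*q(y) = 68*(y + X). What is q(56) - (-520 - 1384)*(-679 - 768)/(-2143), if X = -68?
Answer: 17536928/15001 ≈ 1169.1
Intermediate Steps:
q(y) = -4624/7 + 68*y/7 (q(y) = (68*(y - 68))/7 = (68*(-68 + y))/7 = (-4624 + 68*y)/7 = -4624/7 + 68*y/7)
q(56) - (-520 - 1384)*(-679 - 768)/(-2143) = (-4624/7 + (68/7)*56) - (-520 - 1384)*(-679 - 768)/(-2143) = (-4624/7 + 544) - (-1904*(-1447))*(-1)/2143 = -816/7 - 2755088*(-1)/2143 = -816/7 - 1*(-2755088/2143) = -816/7 + 2755088/2143 = 17536928/15001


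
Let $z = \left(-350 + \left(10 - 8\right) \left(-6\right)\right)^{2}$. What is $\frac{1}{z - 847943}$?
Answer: $- \frac{1}{716899} \approx -1.3949 \cdot 10^{-6}$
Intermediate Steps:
$z = 131044$ ($z = \left(-350 + 2 \left(-6\right)\right)^{2} = \left(-350 - 12\right)^{2} = \left(-362\right)^{2} = 131044$)
$\frac{1}{z - 847943} = \frac{1}{131044 - 847943} = \frac{1}{-716899} = - \frac{1}{716899}$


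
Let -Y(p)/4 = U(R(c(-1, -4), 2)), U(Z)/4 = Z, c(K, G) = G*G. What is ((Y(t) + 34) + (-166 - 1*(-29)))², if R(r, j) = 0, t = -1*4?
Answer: 10609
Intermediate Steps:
t = -4
c(K, G) = G²
U(Z) = 4*Z
Y(p) = 0 (Y(p) = -16*0 = -4*0 = 0)
((Y(t) + 34) + (-166 - 1*(-29)))² = ((0 + 34) + (-166 - 1*(-29)))² = (34 + (-166 + 29))² = (34 - 137)² = (-103)² = 10609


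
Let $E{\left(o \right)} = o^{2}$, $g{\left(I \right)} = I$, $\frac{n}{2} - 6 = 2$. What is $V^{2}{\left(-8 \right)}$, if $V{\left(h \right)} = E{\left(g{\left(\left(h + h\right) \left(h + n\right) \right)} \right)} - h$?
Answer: $268697664$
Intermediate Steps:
$n = 16$ ($n = 12 + 2 \cdot 2 = 12 + 4 = 16$)
$V{\left(h \right)} = - h + 4 h^{2} \left(16 + h\right)^{2}$ ($V{\left(h \right)} = \left(\left(h + h\right) \left(h + 16\right)\right)^{2} - h = \left(2 h \left(16 + h\right)\right)^{2} - h = 4 h^{2} \left(16 + h\right)^{2} - h = - h + 4 h^{2} \left(16 + h\right)^{2}$)
$V^{2}{\left(-8 \right)} = \left(- 8 \left(-1 + 4 \left(-8\right) \left(16 - 8\right)^{2}\right)\right)^{2} = \left(- 8 \left(-1 + 4 \left(-8\right) 8^{2}\right)\right)^{2} = \left(- 8 \left(-1 + 4 \left(-8\right) 64\right)\right)^{2} = \left(- 8 \left(-1 - 2048\right)\right)^{2} = \left(\left(-8\right) \left(-2049\right)\right)^{2} = 16392^{2} = 268697664$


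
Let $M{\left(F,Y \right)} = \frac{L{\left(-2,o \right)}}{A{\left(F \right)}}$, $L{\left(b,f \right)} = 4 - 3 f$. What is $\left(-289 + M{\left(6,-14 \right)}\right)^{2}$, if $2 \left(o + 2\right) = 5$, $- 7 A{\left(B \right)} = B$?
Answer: $\frac{12271009}{144} \approx 85215.0$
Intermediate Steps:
$A{\left(B \right)} = - \frac{B}{7}$
$o = \frac{1}{2}$ ($o = -2 + \frac{1}{2} \cdot 5 = -2 + \frac{5}{2} = \frac{1}{2} \approx 0.5$)
$M{\left(F,Y \right)} = - \frac{35}{2 F}$ ($M{\left(F,Y \right)} = \frac{4 - \frac{3}{2}}{\left(- \frac{1}{7}\right) F} = \left(4 - \frac{3}{2}\right) \left(- \frac{7}{F}\right) = \frac{5 \left(- \frac{7}{F}\right)}{2} = - \frac{35}{2 F}$)
$\left(-289 + M{\left(6,-14 \right)}\right)^{2} = \left(-289 - \frac{35}{2 \cdot 6}\right)^{2} = \left(-289 - \frac{35}{12}\right)^{2} = \left(- \frac{3503}{12}\right)^{2} = \frac{12271009}{144}$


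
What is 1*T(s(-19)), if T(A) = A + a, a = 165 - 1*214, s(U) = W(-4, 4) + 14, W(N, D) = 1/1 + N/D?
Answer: -35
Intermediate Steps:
W(N, D) = 1 + N/D (W(N, D) = 1*1 + N/D = 1 + N/D)
s(U) = 14 (s(U) = (4 - 4)/4 + 14 = (¼)*0 + 14 = 0 + 14 = 14)
a = -49 (a = 165 - 214 = -49)
T(A) = -49 + A (T(A) = A - 49 = -49 + A)
1*T(s(-19)) = 1*(-49 + 14) = 1*(-35) = -35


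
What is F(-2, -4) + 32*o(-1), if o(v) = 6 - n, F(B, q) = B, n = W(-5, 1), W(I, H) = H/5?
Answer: 918/5 ≈ 183.60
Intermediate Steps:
W(I, H) = H/5 (W(I, H) = H*(⅕) = H/5)
n = ⅕ (n = (⅕)*1 = ⅕ ≈ 0.20000)
o(v) = 29/5 (o(v) = 6 - 1*⅕ = 6 - ⅕ = 29/5)
F(-2, -4) + 32*o(-1) = -2 + 32*(29/5) = -2 + 928/5 = 918/5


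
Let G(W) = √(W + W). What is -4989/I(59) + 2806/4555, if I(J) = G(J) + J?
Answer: -7521651/86545 + 1663*√118/1121 ≈ -70.795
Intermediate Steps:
G(W) = √2*√W (G(W) = √(2*W) = √2*√W)
I(J) = J + √2*√J (I(J) = √2*√J + J = J + √2*√J)
-4989/I(59) + 2806/4555 = -4989/(59 + √2*√59) + 2806/4555 = -4989/(59 + √118) + 2806*(1/4555) = -4989/(59 + √118) + 2806/4555 = 2806/4555 - 4989/(59 + √118)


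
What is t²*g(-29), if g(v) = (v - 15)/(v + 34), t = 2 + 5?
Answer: -2156/5 ≈ -431.20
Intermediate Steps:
t = 7
g(v) = (-15 + v)/(34 + v)
t²*g(-29) = 7²*((-15 - 29)/(34 - 29)) = 49*(-44/5) = -2156/5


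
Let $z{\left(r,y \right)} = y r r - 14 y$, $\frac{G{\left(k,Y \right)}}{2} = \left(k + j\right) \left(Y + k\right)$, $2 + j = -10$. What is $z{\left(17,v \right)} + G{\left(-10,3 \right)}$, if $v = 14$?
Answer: $4158$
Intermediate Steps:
$j = -12$ ($j = -2 - 10 = -12$)
$G{\left(k,Y \right)} = 2 \left(-12 + k\right) \left(Y + k\right)$ ($G{\left(k,Y \right)} = 2 \left(k - 12\right) \left(Y + k\right) = 2 \left(-12 + k\right) \left(Y + k\right)$)
$z{\left(r,y \right)} = - 14 y + y r^{2}$ ($z{\left(r,y \right)} = r y r - 14 y = y r^{2} - 14 y = - 14 y + y r^{2}$)
$z{\left(17,v \right)} + G{\left(-10,3 \right)} = 14 \left(-14 + 17^{2}\right) + \left(\left(-24\right) 3 - -240 + 2 \left(-10\right)^{2} + 2 \cdot 3 \left(-10\right)\right) = 14 \left(-14 + 289\right) + \left(-72 + 240 + 2 \cdot 100 - 60\right) = 14 \cdot 275 + \left(-72 + 240 + 200 - 60\right) = 3850 + 308 = 4158$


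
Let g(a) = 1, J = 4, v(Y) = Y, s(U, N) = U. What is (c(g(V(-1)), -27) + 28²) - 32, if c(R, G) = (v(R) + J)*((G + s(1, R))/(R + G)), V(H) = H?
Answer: 757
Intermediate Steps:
c(R, G) = (1 + G)*(4 + R)/(G + R) (c(R, G) = (R + 4)*((G + 1)/(R + G)) = (4 + R)*((1 + G)/(G + R)) = (1 + G)*(4 + R)/(G + R))
(c(g(V(-1)), -27) + 28²) - 32 = ((4 + 1 + 4*(-27) - 27*1)/(-27 + 1) + 28²) - 32 = ((4 + 1 - 108 - 27)/(-26) + 784) - 32 = (-1/26*(-130) + 784) - 32 = (5 + 784) - 32 = 789 - 32 = 757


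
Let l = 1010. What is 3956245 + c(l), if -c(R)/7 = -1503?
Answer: 3966766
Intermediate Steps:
c(R) = 10521 (c(R) = -7*(-1503) = 10521)
3956245 + c(l) = 3956245 + 10521 = 3966766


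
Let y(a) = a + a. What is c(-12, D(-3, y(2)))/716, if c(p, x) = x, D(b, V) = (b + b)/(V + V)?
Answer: -3/2864 ≈ -0.0010475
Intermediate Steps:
y(a) = 2*a
D(b, V) = b/V (D(b, V) = (2*b)/((2*V)) = (2*b)*(1/(2*V)) = b/V)
c(-12, D(-3, y(2)))/716 = -3/(2*2)/716 = -3/4*(1/716) = -3*¼*(1/716) = -¾*1/716 = -3/2864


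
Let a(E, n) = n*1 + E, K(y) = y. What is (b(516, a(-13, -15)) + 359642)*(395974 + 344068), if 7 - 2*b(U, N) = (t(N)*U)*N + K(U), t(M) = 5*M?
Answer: -482487032845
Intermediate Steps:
a(E, n) = E + n (a(E, n) = n + E = E + n)
b(U, N) = 7/2 - U/2 - 5*U*N²/2 (b(U, N) = 7/2 - (((5*N)*U)*N + U)/2 = 7/2 - ((5*N*U)*N + U)/2 = 7/2 - (5*U*N² + U)/2 = 7/2 - (U + 5*U*N²)/2 = 7/2 + (-U/2 - 5*U*N²/2) = 7/2 - U/2 - 5*U*N²/2)
(b(516, a(-13, -15)) + 359642)*(395974 + 344068) = ((7/2 - ½*516 - 5/2*516*(-13 - 15)²) + 359642)*(395974 + 344068) = ((7/2 - 258 - 5/2*516*(-28)²) + 359642)*740042 = ((7/2 - 258 - 5/2*516*784) + 359642)*740042 = ((7/2 - 258 - 1011360) + 359642)*740042 = (-2023229/2 + 359642)*740042 = -1303945/2*740042 = -482487032845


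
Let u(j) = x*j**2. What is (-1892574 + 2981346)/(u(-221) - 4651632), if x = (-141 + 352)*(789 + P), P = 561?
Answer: 181462/2317951203 ≈ 7.8285e-5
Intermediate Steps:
x = 284850 (x = (-141 + 352)*(789 + 561) = 211*1350 = 284850)
u(j) = 284850*j**2
(-1892574 + 2981346)/(u(-221) - 4651632) = (-1892574 + 2981346)/(284850*(-221)**2 - 4651632) = 1088772/(284850*48841 - 4651632) = 1088772/(13912358850 - 4651632) = 1088772/13907707218 = 1088772*(1/13907707218) = 181462/2317951203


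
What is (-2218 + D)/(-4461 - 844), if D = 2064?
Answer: 154/5305 ≈ 0.029029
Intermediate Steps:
(-2218 + D)/(-4461 - 844) = (-2218 + 2064)/(-4461 - 844) = -154/(-5305) = -154*(-1/5305) = 154/5305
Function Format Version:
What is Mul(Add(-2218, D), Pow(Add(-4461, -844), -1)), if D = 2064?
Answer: Rational(154, 5305) ≈ 0.029029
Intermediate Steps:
Mul(Add(-2218, D), Pow(Add(-4461, -844), -1)) = Mul(Add(-2218, 2064), Pow(Add(-4461, -844), -1)) = Mul(-154, Pow(-5305, -1)) = Mul(-154, Rational(-1, 5305)) = Rational(154, 5305)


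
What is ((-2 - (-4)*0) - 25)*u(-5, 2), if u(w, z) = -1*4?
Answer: 108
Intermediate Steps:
u(w, z) = -4
((-2 - (-4)*0) - 25)*u(-5, 2) = ((-2 - (-4)*0) - 25)*(-4) = ((-2 - 1*0) - 25)*(-4) = ((-2 + 0) - 25)*(-4) = (-2 - 25)*(-4) = -27*(-4) = 108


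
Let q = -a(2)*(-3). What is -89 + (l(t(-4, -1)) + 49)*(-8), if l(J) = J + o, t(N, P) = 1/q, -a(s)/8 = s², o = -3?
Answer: -5483/12 ≈ -456.92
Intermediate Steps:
a(s) = -8*s²
q = -96 (q = -(-8)*2²*(-3) = -(-8)*4*(-3) = -1*(-32)*(-3) = 32*(-3) = -96)
t(N, P) = -1/96 (t(N, P) = 1/(-96) = -1/96)
l(J) = -3 + J (l(J) = J - 3 = -3 + J)
-89 + (l(t(-4, -1)) + 49)*(-8) = -89 + ((-3 - 1/96) + 49)*(-8) = -89 + (-289/96 + 49)*(-8) = -89 + (4415/96)*(-8) = -89 - 4415/12 = -5483/12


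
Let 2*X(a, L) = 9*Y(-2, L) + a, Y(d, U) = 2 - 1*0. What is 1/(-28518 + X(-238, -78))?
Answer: -1/28628 ≈ -3.4931e-5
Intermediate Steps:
Y(d, U) = 2 (Y(d, U) = 2 + 0 = 2)
X(a, L) = 9 + a/2 (X(a, L) = (9*2 + a)/2 = (18 + a)/2 = 9 + a/2)
1/(-28518 + X(-238, -78)) = 1/(-28518 + (9 + (½)*(-238))) = 1/(-28518 + (9 - 119)) = 1/(-28518 - 110) = 1/(-28628) = -1/28628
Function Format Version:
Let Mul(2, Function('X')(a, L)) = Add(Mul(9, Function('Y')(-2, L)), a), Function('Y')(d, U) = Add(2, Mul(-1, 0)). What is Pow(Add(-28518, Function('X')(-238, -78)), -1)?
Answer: Rational(-1, 28628) ≈ -3.4931e-5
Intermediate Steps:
Function('Y')(d, U) = 2 (Function('Y')(d, U) = Add(2, 0) = 2)
Function('X')(a, L) = Add(9, Mul(Rational(1, 2), a)) (Function('X')(a, L) = Mul(Rational(1, 2), Add(Mul(9, 2), a)) = Mul(Rational(1, 2), Add(18, a)) = Add(9, Mul(Rational(1, 2), a)))
Pow(Add(-28518, Function('X')(-238, -78)), -1) = Pow(Add(-28518, Add(9, Mul(Rational(1, 2), -238))), -1) = Pow(Add(-28518, Add(9, -119)), -1) = Pow(Add(-28518, -110), -1) = Pow(-28628, -1) = Rational(-1, 28628)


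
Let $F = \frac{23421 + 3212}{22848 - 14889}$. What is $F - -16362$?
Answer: $\frac{130251791}{7959} \approx 16365.0$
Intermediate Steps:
$F = \frac{26633}{7959} \approx 3.3463$
$F - -16362 = \frac{26633}{7959} - -16362 = \frac{26633}{7959} + 16362 = \frac{130251791}{7959}$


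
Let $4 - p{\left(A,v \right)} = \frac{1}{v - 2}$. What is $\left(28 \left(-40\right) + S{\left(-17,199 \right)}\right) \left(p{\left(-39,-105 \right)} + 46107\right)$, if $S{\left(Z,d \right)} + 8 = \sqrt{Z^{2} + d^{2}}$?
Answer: $- \frac{5565414384}{107} + \frac{4933878 \sqrt{39890}}{107} \approx -4.2804 \cdot 10^{7}$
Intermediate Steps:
$p{\left(A,v \right)} = 4 - \frac{1}{-2 + v}$ ($p{\left(A,v \right)} = 4 - \frac{1}{v - 2} = 4 - \frac{1}{-2 + v}$)
$S{\left(Z,d \right)} = -8 + \sqrt{Z^{2} + d^{2}}$
$\left(28 \left(-40\right) + S{\left(-17,199 \right)}\right) \left(p{\left(-39,-105 \right)} + 46107\right) = \left(28 \left(-40\right) - \left(8 - \sqrt{\left(-17\right)^{2} + 199^{2}}\right)\right) \left(\frac{-9 + 4 \left(-105\right)}{-2 - 105} + 46107\right) = \left(-1120 - \left(8 - \sqrt{289 + 39601}\right)\right) \left(\frac{-9 - 420}{-107} + 46107\right) = \left(-1120 - \left(8 - \sqrt{39890}\right)\right) \left(\left(- \frac{1}{107}\right) \left(-429\right) + 46107\right) = \left(-1128 + \sqrt{39890}\right) \left(\frac{429}{107} + 46107\right) = \left(-1128 + \sqrt{39890}\right) \frac{4933878}{107} = - \frac{5565414384}{107} + \frac{4933878 \sqrt{39890}}{107}$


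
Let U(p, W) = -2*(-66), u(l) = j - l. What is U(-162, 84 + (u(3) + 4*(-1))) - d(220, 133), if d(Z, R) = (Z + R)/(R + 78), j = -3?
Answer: 27499/211 ≈ 130.33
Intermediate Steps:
d(Z, R) = (R + Z)/(78 + R)
u(l) = -3 - l
U(p, W) = 132
U(-162, 84 + (u(3) + 4*(-1))) - d(220, 133) = 132 - (133 + 220)/(78 + 133) = 132 - 353/211 = 27499/211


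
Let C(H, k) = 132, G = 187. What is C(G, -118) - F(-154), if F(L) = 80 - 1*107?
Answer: 159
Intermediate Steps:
F(L) = -27 (F(L) = 80 - 107 = -27)
C(G, -118) - F(-154) = 132 - 1*(-27) = 132 + 27 = 159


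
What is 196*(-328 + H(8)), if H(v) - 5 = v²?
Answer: -50764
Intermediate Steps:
H(v) = 5 + v²
196*(-328 + H(8)) = 196*(-328 + (5 + 8²)) = 196*(-328 + (5 + 64)) = 196*(-328 + 69) = 196*(-259) = -50764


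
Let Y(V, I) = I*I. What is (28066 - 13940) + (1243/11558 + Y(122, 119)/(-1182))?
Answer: 48205234111/3415389 ≈ 14114.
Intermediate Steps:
Y(V, I) = I²
(28066 - 13940) + (1243/11558 + Y(122, 119)/(-1182)) = (28066 - 13940) + (1243/11558 + 119²/(-1182)) = 14126 + (1243*(1/11558) + 14161*(-1/1182)) = 14126 + (1243/11558 - 14161/1182) = 14126 - 40550903/3415389 = 48205234111/3415389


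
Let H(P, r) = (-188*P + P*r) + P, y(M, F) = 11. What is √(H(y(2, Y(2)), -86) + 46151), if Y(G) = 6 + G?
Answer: 2*√10787 ≈ 207.72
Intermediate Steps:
H(P, r) = -187*P + P*r
√(H(y(2, Y(2)), -86) + 46151) = √(11*(-187 - 86) + 46151) = √(11*(-273) + 46151) = √(-3003 + 46151) = √43148 = 2*√10787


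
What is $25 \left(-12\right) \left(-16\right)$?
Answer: $4800$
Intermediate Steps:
$25 \left(-12\right) \left(-16\right) = \left(-300\right) \left(-16\right) = 4800$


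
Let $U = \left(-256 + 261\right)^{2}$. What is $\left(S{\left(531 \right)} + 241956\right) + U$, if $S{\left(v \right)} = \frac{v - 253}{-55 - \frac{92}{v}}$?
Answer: $\frac{7089169739}{29297} \approx 2.4198 \cdot 10^{5}$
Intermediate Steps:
$U = 25$ ($U = 5^{2} = 25$)
$S{\left(v \right)} = \frac{-253 + v}{-55 - \frac{92}{v}}$
$\left(S{\left(531 \right)} + 241956\right) + U = \left(\frac{531 \left(253 - 531\right)}{92 + 55 \cdot 531} + 241956\right) + 25 = \left(\frac{531 \left(253 - 531\right)}{92 + 29205} + 241956\right) + 25 = \left(531 \cdot \frac{1}{29297} \left(-278\right) + 241956\right) + 25 = \left(- \frac{147618}{29297} + 241956\right) + 25 = \frac{7088437314}{29297} + 25 = \frac{7089169739}{29297}$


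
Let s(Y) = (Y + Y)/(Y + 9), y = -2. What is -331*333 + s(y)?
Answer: -771565/7 ≈ -1.1022e+5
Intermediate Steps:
s(Y) = 2*Y/(9 + Y) (s(Y) = (2*Y)/(9 + Y) = 2*Y/(9 + Y))
-331*333 + s(y) = -331*333 + 2*(-2)/(9 - 2) = -110223 + 2*(-2)/7 = -110223 + 2*(-2)*(1/7) = -110223 - 4/7 = -771565/7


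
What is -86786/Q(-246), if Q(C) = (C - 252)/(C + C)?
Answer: -7116452/83 ≈ -85740.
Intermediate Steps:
Q(C) = (-252 + C)/(2*C) (Q(C) = (-252 + C)/((2*C)) = (-252 + C)*(1/(2*C)) = (-252 + C)/(2*C))
-86786/Q(-246) = -86786*(-492/(-252 - 246)) = -86786/((1/2)*(-1/246)*(-498)) = -86786/83/82 = -86786*82/83 = -7116452/83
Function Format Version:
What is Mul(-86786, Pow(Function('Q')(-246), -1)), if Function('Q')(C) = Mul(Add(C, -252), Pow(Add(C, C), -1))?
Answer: Rational(-7116452, 83) ≈ -85740.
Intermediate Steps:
Function('Q')(C) = Mul(Rational(1, 2), Pow(C, -1), Add(-252, C)) (Function('Q')(C) = Mul(Add(-252, C), Pow(Mul(2, C), -1)) = Mul(Add(-252, C), Mul(Rational(1, 2), Pow(C, -1))) = Mul(Rational(1, 2), Pow(C, -1), Add(-252, C)))
Mul(-86786, Pow(Function('Q')(-246), -1)) = Mul(-86786, Pow(Mul(Rational(1, 2), Pow(-246, -1), Add(-252, -246)), -1)) = Mul(-86786, Pow(Mul(Rational(1, 2), Rational(-1, 246), -498), -1)) = Mul(-86786, Pow(Rational(83, 82), -1)) = Mul(-86786, Rational(82, 83)) = Rational(-7116452, 83)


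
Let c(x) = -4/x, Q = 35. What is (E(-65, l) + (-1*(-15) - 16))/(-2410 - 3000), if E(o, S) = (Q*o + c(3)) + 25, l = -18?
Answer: 6757/16230 ≈ 0.41633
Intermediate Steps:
E(o, S) = 71/3 + 35*o (E(o, S) = (35*o - 4/3) + 25 = (-4/3 + 35*o) + 25 = 71/3 + 35*o)
(E(-65, l) + (-1*(-15) - 16))/(-2410 - 3000) = ((71/3 + 35*(-65)) + (-1*(-15) - 16))/(-2410 - 3000) = ((71/3 - 2275) + (15 - 16))/(-5410) = (-6754/3 - 1)*(-1/5410) = -6757/3*(-1/5410) = 6757/16230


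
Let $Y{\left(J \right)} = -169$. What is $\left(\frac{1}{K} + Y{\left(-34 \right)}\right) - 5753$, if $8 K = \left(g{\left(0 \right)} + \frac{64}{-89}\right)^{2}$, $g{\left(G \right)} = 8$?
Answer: $- \frac{310826015}{52488} \approx -5921.9$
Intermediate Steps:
$K = \frac{52488}{7921}$ ($K = \frac{\left(8 + \frac{64}{-89}\right)^{2}}{8} = \frac{\left(8 + 64 \left(- \frac{1}{89}\right)\right)^{2}}{8} = \frac{\left(8 - \frac{64}{89}\right)^{2}}{8} = \frac{\left(\frac{648}{89}\right)^{2}}{8} = \frac{1}{8} \cdot \frac{419904}{7921} = \frac{52488}{7921} \approx 6.6264$)
$\left(\frac{1}{K} + Y{\left(-34 \right)}\right) - 5753 = \left(\frac{1}{\frac{52488}{7921}} - 169\right) - 5753 = \left(\frac{7921}{52488} - 169\right) - 5753 = - \frac{8862551}{52488} - 5753 = - \frac{310826015}{52488}$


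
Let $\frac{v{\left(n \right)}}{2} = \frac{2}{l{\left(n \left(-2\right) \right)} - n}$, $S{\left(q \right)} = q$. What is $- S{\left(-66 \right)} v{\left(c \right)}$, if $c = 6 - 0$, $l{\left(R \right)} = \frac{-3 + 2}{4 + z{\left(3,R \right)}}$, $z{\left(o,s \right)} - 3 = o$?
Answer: $- \frac{2640}{61} \approx -43.279$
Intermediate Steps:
$z{\left(o,s \right)} = 3 + o$
$l{\left(R \right)} = - \frac{1}{10}$ ($l{\left(R \right)} = \frac{-3 + 2}{4 + \left(3 + 3\right)} = - \frac{1}{4 + 6} = - \frac{1}{10}$)
$c = 6$ ($c = 6 + 0 = 6$)
$v{\left(n \right)} = \frac{4}{- \frac{1}{10} - n}$ ($v{\left(n \right)} = 2 \frac{2}{- \frac{1}{10} - n} = \frac{4}{- \frac{1}{10} - n}$)
$- S{\left(-66 \right)} v{\left(c \right)} = \left(-1\right) \left(-66\right) \left(- \frac{40}{1 + 10 \cdot 6}\right) = 66 \left(- \frac{40}{1 + 60}\right) = 66 \left(- \frac{40}{61}\right) = - \frac{2640}{61}$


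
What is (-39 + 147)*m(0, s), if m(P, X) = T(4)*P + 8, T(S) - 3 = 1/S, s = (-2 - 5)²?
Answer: 864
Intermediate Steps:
s = 49 (s = (-7)² = 49)
T(S) = 3 + 1/S
m(P, X) = 8 + 13*P/4 (m(P, X) = (3 + 1/4)*P + 8 = (3 + ¼)*P + 8 = 13*P/4 + 8 = 8 + 13*P/4)
(-39 + 147)*m(0, s) = (-39 + 147)*(8 + (13/4)*0) = 108*(8 + 0) = 108*8 = 864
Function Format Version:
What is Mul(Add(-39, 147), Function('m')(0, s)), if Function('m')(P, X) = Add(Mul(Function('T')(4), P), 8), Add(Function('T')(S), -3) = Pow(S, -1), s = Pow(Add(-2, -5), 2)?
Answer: 864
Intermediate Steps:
s = 49 (s = Pow(-7, 2) = 49)
Function('T')(S) = Add(3, Pow(S, -1))
Function('m')(P, X) = Add(8, Mul(Rational(13, 4), P)) (Function('m')(P, X) = Add(Mul(Add(3, Pow(4, -1)), P), 8) = Add(Mul(Add(3, Rational(1, 4)), P), 8) = Add(Mul(Rational(13, 4), P), 8) = Add(8, Mul(Rational(13, 4), P)))
Mul(Add(-39, 147), Function('m')(0, s)) = Mul(Add(-39, 147), Add(8, Mul(Rational(13, 4), 0))) = Mul(108, Add(8, 0)) = Mul(108, 8) = 864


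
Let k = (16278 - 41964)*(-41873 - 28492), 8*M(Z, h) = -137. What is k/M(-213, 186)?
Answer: -14459163120/137 ≈ -1.0554e+8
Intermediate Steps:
M(Z, h) = -137/8 (M(Z, h) = (⅛)*(-137) = -137/8)
k = 1807395390 (k = -25686*(-70365) = 1807395390)
k/M(-213, 186) = 1807395390/(-137/8) = 1807395390*(-8/137) = -14459163120/137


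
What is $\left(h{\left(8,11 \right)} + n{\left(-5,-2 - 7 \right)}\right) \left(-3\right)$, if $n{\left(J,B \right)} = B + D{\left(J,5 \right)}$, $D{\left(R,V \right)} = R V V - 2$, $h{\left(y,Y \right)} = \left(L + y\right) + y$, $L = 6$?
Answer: $342$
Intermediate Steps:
$h{\left(y,Y \right)} = 6 + 2 y$ ($h{\left(y,Y \right)} = \left(6 + y\right) + y = 6 + 2 y$)
$D{\left(R,V \right)} = -2 + R V^{2}$ ($D{\left(R,V \right)} = R V^{2} - 2 = -2 + R V^{2}$)
$n{\left(J,B \right)} = -2 + B + 25 J$ ($n{\left(J,B \right)} = B + \left(-2 + J 5^{2}\right) = B + \left(-2 + J 25\right) = B + \left(-2 + 25 J\right) = -2 + B + 25 J$)
$\left(h{\left(8,11 \right)} + n{\left(-5,-2 - 7 \right)}\right) \left(-3\right) = \left(\left(6 + 2 \cdot 8\right) - 136\right) \left(-3\right) = \left(\left(6 + 16\right) - 136\right) \left(-3\right) = \left(22 - 136\right) \left(-3\right) = \left(-114\right) \left(-3\right) = 342$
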